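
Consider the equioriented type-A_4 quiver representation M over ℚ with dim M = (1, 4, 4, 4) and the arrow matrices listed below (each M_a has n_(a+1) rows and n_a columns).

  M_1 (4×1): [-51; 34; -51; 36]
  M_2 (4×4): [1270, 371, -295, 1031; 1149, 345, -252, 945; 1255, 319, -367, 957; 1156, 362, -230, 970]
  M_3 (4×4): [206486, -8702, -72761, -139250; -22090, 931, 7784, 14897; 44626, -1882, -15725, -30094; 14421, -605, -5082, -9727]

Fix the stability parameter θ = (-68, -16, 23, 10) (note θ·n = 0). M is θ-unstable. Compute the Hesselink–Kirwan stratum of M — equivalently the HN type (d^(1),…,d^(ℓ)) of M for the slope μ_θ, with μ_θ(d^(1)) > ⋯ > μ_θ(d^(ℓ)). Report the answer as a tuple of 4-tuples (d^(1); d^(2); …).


Interval decomposition of M: I[1,4], I[2,2], I[2,4]^2, I[3,4].
HN type (ℓ=3): μ^(1)=33/2; μ^(2)=-16; μ^(3)=-68

((0, 0, 4, 4); (0, 4, 0, 0); (1, 0, 0, 0))


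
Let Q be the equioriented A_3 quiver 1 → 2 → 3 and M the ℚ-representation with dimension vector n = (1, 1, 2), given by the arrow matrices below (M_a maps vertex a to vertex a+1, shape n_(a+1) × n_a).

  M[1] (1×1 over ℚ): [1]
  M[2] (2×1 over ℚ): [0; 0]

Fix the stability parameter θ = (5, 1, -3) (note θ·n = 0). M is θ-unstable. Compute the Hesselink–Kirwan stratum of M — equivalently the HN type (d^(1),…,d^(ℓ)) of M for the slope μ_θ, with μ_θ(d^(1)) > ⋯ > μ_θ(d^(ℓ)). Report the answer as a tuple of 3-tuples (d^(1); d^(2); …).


Barcode: M ≅ I[1,2], I[3,3]^2. HN layers by μ_θ (2 steps, strictly decreasing):
  μ^(1)=3; μ^(2)=-3

((1, 1, 0); (0, 0, 2))


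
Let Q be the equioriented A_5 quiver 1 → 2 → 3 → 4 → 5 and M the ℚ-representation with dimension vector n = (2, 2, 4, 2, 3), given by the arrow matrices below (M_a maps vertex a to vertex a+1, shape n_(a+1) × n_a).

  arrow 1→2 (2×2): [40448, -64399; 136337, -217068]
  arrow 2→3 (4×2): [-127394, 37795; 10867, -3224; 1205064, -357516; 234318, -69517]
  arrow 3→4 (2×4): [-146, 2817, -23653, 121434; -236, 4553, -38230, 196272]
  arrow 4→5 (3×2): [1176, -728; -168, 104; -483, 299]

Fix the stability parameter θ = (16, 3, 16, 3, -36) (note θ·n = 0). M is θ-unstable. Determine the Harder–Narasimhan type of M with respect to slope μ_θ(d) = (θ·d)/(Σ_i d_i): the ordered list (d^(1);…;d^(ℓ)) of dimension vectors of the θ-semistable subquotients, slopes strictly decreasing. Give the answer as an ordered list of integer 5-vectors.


Via rank(M_{q-1}∘⋯∘M_p): M ≅ I[1,3], I[1,4], I[3,3], I[3,5], I[5,5]^2.
μ_θ-semistable layers: μ^(1)=16; μ^(2)=19/2; μ^(3)=-17/3; μ^(4)=-36

((0, 0, 2, 0, 0); (2, 2, 1, 1, 0); (0, 0, 1, 1, 1); (0, 0, 0, 0, 2))


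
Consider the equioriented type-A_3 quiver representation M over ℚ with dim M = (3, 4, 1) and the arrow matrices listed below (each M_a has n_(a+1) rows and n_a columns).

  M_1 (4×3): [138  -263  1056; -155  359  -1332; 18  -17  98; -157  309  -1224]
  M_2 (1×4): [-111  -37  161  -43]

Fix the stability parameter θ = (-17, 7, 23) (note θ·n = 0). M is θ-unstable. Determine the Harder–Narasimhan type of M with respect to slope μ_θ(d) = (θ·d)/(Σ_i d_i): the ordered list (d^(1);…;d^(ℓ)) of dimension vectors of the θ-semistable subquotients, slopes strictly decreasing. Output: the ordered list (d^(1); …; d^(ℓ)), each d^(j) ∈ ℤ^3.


Via rank(M_{q-1}∘⋯∘M_p): M ≅ I[1,2]^2, I[1,3], I[2,2].
μ_θ-semistable layers: μ^(1)=23; μ^(2)=7; μ^(3)=-17

((0, 0, 1); (0, 4, 0); (3, 0, 0))


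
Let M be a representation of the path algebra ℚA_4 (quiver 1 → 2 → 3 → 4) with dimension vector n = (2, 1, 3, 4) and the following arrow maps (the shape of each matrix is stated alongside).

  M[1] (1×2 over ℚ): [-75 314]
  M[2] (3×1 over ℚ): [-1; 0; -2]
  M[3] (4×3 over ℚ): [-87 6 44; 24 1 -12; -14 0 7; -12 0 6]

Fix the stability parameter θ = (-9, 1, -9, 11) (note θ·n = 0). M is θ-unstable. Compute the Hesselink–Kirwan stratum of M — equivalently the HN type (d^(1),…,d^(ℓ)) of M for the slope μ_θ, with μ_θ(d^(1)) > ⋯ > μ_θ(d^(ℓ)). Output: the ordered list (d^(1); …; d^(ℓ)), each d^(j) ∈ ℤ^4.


Via rank(M_{q-1}∘⋯∘M_p): M ≅ I[1,1], I[1,4], I[3,4]^2, I[4,4].
μ_θ-semistable layers: μ^(1)=11; μ^(2)=-4; μ^(3)=-9

((0, 0, 0, 4); (0, 1, 1, 0); (2, 0, 2, 0))


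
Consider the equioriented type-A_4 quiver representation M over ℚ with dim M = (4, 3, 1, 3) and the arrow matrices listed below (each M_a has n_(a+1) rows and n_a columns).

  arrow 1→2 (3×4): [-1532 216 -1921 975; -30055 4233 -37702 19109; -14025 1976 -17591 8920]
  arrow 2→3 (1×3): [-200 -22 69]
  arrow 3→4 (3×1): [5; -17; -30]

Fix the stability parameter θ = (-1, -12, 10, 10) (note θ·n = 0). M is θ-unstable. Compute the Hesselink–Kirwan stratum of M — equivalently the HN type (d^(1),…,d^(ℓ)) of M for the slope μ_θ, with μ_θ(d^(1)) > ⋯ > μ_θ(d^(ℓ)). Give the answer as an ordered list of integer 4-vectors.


Interval decomposition of M: I[1,1], I[1,2]^2, I[1,4], I[4,4]^2.
HN type (ℓ=3): μ^(1)=10; μ^(2)=-1; μ^(3)=-13/2

((0, 0, 1, 3); (1, 0, 0, 0); (3, 3, 0, 0))


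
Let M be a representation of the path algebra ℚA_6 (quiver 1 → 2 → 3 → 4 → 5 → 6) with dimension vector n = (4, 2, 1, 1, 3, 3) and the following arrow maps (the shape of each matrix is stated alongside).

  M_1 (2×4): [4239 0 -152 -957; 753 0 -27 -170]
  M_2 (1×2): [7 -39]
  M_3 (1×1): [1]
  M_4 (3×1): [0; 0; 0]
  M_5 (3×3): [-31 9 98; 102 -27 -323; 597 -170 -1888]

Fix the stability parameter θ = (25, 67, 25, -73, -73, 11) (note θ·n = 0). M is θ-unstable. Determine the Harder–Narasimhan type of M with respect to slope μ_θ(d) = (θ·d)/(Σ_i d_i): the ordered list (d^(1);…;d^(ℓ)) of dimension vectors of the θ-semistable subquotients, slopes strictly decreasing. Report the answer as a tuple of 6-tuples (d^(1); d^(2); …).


Interval decomposition of M: I[1,1]^2, I[1,2], I[1,4], I[5,6]^3.
HN type (ℓ=4): μ^(1)=67; μ^(2)=25; μ^(3)=11; μ^(4)=-73

((0, 1, 0, 0, 0, 0); (3, 0, 0, 0, 0, 0); (1, 1, 1, 1, 0, 3); (0, 0, 0, 0, 3, 0))


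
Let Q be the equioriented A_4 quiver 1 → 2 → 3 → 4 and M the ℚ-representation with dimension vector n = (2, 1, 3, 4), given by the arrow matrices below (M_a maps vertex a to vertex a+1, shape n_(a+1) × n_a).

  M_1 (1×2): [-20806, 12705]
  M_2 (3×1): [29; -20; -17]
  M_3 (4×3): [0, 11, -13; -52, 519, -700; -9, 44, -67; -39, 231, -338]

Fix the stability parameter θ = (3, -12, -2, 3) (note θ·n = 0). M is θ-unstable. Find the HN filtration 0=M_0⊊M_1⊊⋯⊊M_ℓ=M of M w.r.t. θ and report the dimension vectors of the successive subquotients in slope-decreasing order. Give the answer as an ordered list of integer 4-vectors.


Barcode: M ≅ I[1,1], I[1,4], I[3,4]^2, I[4,4]. HN layers by μ_θ (3 steps, strictly decreasing):
  μ^(1)=3; μ^(2)=-2; μ^(3)=-9/2

((1, 0, 0, 4); (0, 0, 3, 0); (1, 1, 0, 0))


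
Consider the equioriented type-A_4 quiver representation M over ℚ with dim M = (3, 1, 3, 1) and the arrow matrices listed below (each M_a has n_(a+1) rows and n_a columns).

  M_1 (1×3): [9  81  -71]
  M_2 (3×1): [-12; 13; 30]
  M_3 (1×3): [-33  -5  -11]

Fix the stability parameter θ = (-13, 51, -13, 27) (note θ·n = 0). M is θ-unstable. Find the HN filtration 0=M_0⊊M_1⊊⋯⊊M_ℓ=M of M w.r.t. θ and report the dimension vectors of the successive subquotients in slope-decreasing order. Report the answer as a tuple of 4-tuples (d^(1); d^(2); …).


Via rank(M_{q-1}∘⋯∘M_p): M ≅ I[1,1]^2, I[1,4], I[3,3]^2.
μ_θ-semistable layers: μ^(1)=27; μ^(2)=19; μ^(3)=-13

((0, 0, 0, 1); (0, 1, 1, 0); (3, 0, 2, 0))


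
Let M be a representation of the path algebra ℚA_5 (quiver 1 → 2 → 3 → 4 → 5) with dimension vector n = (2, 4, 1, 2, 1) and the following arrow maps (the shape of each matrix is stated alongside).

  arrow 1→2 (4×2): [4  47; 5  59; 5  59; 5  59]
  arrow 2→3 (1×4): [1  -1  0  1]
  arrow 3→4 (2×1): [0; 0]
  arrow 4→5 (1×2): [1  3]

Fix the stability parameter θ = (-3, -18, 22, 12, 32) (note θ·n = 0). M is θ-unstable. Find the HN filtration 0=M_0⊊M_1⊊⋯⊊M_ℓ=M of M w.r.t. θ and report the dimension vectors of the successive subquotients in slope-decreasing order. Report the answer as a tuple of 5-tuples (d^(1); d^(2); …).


Via rank(M_{q-1}∘⋯∘M_p): M ≅ I[1,2], I[1,3], I[2,2]^2, I[4,4], I[4,5].
μ_θ-semistable layers: μ^(1)=32; μ^(2)=22; μ^(3)=12; μ^(4)=-21/2; μ^(5)=-18

((0, 0, 0, 0, 1); (0, 0, 1, 0, 0); (0, 0, 0, 2, 0); (2, 2, 0, 0, 0); (0, 2, 0, 0, 0))


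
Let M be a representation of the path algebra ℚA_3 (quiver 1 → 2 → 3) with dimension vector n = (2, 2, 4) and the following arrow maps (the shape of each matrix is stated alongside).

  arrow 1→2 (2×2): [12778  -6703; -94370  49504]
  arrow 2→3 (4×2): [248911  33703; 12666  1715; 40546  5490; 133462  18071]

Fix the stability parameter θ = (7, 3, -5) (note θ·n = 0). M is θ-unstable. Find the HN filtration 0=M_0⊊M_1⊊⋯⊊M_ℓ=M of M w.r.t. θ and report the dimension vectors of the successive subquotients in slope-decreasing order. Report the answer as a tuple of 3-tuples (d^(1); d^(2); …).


Barcode: M ≅ I[1,3]^2, I[3,3]^2. HN layers by μ_θ (2 steps, strictly decreasing):
  μ^(1)=5/3; μ^(2)=-5

((2, 2, 2); (0, 0, 2))


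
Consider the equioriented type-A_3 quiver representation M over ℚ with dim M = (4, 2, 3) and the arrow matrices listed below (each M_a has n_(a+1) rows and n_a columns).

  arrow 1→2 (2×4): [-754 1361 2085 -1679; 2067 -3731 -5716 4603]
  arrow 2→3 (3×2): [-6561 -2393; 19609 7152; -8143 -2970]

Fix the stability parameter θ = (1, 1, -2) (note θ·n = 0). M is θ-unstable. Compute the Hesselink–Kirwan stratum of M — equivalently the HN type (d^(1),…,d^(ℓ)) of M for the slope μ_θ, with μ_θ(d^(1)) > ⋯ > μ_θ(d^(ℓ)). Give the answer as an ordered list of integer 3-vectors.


Interval decomposition of M: I[1,1]^2, I[1,3]^2, I[3,3].
HN type (ℓ=3): μ^(1)=1; μ^(2)=0; μ^(3)=-2

((2, 0, 0); (2, 2, 2); (0, 0, 1))


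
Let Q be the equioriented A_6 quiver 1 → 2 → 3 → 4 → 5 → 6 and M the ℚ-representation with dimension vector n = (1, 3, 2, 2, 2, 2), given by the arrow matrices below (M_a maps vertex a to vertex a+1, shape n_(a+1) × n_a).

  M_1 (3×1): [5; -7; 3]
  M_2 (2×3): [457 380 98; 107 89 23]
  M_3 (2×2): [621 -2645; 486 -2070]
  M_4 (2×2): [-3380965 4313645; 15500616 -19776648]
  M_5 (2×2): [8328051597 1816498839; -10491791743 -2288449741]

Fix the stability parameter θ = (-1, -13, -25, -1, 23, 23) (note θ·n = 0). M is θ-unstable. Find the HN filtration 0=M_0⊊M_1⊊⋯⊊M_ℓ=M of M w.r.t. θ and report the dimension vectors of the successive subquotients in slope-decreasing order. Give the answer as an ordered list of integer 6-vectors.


Via rank(M_{q-1}∘⋯∘M_p): M ≅ I[1,6], I[2,2], I[2,3], I[4,4], I[5,5], I[6,6].
μ_θ-semistable layers: μ^(1)=23; μ^(2)=-1; μ^(3)=-13; μ^(4)=-19

((0, 0, 0, 0, 2, 2); (0, 0, 0, 2, 0, 0); (1, 2, 1, 0, 0, 0); (0, 1, 1, 0, 0, 0))


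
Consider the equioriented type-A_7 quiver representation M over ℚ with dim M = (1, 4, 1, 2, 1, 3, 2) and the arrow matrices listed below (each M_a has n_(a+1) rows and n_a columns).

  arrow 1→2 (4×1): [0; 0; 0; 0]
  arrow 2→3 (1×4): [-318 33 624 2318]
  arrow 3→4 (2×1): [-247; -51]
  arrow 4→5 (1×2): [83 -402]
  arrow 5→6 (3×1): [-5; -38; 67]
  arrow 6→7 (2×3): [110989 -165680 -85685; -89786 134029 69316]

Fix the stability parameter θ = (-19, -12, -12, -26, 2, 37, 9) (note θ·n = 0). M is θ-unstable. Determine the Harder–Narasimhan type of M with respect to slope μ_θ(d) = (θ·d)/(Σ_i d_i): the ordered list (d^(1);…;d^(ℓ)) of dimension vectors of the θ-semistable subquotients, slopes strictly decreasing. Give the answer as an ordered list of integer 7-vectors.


Barcode: M ≅ I[1,1], I[2,2]^3, I[2,6], I[4,4], I[6,7]^2. HN layers by μ_θ (7 steps, strictly decreasing):
  μ^(1)=37; μ^(2)=23; μ^(3)=2; μ^(4)=-12; μ^(5)=-50/3; μ^(6)=-19; μ^(7)=-26

((0, 0, 0, 0, 0, 1, 0); (0, 0, 0, 0, 0, 2, 2); (0, 0, 0, 0, 1, 0, 0); (0, 3, 0, 0, 0, 0, 0); (0, 1, 1, 1, 0, 0, 0); (1, 0, 0, 0, 0, 0, 0); (0, 0, 0, 1, 0, 0, 0))


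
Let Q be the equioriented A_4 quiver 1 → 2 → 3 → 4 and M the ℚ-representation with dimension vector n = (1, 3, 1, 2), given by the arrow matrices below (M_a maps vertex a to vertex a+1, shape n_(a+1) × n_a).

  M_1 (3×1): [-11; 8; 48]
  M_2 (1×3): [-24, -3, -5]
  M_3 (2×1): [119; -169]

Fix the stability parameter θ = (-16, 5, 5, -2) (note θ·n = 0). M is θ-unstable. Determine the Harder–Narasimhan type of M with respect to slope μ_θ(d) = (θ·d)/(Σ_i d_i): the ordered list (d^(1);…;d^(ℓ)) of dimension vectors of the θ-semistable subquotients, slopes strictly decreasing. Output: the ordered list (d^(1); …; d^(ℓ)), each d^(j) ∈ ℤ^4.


Interval decomposition of M: I[1,2], I[2,2], I[2,4], I[4,4].
HN type (ℓ=4): μ^(1)=5; μ^(2)=8/3; μ^(3)=-2; μ^(4)=-16

((0, 2, 0, 0); (0, 1, 1, 1); (0, 0, 0, 1); (1, 0, 0, 0))


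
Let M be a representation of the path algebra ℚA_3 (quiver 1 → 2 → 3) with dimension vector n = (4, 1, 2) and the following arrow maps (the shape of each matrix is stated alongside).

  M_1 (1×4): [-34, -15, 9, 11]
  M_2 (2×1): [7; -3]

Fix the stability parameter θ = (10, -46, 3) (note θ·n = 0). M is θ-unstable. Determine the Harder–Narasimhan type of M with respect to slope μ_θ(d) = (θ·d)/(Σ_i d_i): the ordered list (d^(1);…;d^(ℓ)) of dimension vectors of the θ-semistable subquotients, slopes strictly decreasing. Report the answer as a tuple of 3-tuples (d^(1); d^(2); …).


Interval decomposition of M: I[1,1]^3, I[1,3], I[3,3].
HN type (ℓ=3): μ^(1)=10; μ^(2)=3; μ^(3)=-18

((3, 0, 0); (0, 0, 2); (1, 1, 0))


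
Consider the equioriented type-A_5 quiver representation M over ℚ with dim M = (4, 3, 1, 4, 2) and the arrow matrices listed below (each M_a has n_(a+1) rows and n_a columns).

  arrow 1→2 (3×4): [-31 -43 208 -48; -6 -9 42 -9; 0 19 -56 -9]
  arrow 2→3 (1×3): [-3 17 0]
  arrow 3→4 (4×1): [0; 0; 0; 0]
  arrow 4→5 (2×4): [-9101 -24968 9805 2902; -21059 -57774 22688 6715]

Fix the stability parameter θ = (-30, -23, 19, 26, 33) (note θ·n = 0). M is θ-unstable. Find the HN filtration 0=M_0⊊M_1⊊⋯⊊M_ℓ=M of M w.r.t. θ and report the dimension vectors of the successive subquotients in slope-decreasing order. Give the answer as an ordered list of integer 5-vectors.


Interval decomposition of M: I[1,1], I[1,2]^2, I[1,3], I[4,4]^2, I[4,5]^2.
HN type (ℓ=5): μ^(1)=33; μ^(2)=26; μ^(3)=19; μ^(4)=-23; μ^(5)=-30

((0, 0, 0, 0, 2); (0, 0, 0, 4, 0); (0, 0, 1, 0, 0); (0, 3, 0, 0, 0); (4, 0, 0, 0, 0))


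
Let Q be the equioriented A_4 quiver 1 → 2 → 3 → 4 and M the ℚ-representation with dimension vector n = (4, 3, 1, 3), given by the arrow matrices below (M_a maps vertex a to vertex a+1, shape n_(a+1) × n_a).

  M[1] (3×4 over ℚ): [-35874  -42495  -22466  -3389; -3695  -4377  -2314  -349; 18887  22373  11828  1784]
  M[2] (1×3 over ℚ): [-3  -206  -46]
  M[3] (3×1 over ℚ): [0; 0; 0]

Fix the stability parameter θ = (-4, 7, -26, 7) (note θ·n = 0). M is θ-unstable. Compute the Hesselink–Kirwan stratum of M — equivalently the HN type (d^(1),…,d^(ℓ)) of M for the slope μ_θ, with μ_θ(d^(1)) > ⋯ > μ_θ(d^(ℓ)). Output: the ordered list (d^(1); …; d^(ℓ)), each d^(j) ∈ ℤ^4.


Barcode: M ≅ I[1,1], I[1,2]^2, I[1,3], I[4,4]^3. HN layers by μ_θ (3 steps, strictly decreasing):
  μ^(1)=7; μ^(2)=-4; μ^(3)=-23/3

((0, 2, 0, 3); (3, 0, 0, 0); (1, 1, 1, 0))


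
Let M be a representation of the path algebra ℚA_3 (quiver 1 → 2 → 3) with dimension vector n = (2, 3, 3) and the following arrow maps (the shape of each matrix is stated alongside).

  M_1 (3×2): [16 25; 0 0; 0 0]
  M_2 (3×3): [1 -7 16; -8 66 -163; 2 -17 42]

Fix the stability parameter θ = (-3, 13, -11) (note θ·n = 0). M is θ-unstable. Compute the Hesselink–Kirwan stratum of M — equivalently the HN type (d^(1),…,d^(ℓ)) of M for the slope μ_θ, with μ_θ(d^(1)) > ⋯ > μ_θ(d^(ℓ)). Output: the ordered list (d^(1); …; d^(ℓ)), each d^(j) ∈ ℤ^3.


Barcode: M ≅ I[1,1], I[1,3], I[2,3]^2. HN layers by μ_θ (2 steps, strictly decreasing):
  μ^(1)=1; μ^(2)=-3

((0, 3, 3); (2, 0, 0))


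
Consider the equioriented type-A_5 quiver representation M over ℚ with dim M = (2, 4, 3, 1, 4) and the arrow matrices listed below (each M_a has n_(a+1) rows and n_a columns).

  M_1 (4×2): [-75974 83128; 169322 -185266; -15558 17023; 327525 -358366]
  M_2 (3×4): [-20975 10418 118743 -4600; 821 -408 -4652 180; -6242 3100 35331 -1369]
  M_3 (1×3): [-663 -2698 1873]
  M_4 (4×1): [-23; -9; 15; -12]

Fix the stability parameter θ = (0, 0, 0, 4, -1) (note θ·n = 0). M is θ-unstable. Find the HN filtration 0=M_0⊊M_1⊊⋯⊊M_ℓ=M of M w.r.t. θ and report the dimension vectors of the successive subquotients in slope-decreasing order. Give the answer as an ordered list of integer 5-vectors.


Barcode: M ≅ I[1,3], I[1,5], I[2,2], I[2,3], I[5,5]^3. HN layers by μ_θ (3 steps, strictly decreasing):
  μ^(1)=3/2; μ^(2)=0; μ^(3)=-1

((0, 0, 0, 1, 1); (2, 4, 3, 0, 0); (0, 0, 0, 0, 3))


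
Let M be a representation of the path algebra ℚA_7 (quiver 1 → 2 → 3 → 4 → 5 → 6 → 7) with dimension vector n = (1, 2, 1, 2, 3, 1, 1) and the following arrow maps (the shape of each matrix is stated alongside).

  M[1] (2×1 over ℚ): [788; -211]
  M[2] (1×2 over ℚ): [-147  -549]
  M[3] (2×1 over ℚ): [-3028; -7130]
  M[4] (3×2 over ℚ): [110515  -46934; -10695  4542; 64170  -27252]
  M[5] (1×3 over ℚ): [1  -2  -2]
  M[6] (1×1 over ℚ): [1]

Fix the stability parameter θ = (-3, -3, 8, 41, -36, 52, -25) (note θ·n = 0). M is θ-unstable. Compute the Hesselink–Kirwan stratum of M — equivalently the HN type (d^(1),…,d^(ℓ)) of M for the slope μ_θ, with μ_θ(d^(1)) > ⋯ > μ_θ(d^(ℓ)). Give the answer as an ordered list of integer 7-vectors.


Interval decomposition of M: I[1,4], I[2,2], I[4,7], I[5,5]^2.
HN type (ℓ=6): μ^(1)=41; μ^(2)=27/2; μ^(3)=8; μ^(4)=5/2; μ^(5)=-3; μ^(6)=-36

((0, 0, 0, 1, 0, 0, 0); (0, 0, 0, 0, 0, 1, 1); (0, 0, 1, 0, 0, 0, 0); (0, 0, 0, 1, 1, 0, 0); (1, 2, 0, 0, 0, 0, 0); (0, 0, 0, 0, 2, 0, 0))


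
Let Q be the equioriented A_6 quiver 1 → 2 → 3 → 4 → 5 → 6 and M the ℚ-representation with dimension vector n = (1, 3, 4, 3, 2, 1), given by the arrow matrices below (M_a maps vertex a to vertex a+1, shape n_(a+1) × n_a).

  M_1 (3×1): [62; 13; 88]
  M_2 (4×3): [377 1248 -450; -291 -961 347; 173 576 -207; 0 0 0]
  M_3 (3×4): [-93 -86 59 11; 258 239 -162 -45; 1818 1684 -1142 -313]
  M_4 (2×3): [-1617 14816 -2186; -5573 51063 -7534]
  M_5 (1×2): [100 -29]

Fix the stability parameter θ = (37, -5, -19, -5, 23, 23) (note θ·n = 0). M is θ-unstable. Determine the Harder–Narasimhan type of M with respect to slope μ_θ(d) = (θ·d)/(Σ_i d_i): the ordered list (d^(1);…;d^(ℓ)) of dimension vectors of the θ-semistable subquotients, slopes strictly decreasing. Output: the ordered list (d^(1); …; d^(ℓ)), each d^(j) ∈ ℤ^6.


Interval decomposition of M: I[1,6], I[2,3], I[2,5], I[3,4].
HN type (ℓ=5): μ^(1)=23; μ^(2)=2; μ^(3)=-5; μ^(4)=-12; μ^(5)=-19

((0, 0, 0, 0, 2, 1); (1, 1, 1, 1, 0, 0); (0, 0, 0, 2, 0, 0); (0, 2, 2, 0, 0, 0); (0, 0, 1, 0, 0, 0))


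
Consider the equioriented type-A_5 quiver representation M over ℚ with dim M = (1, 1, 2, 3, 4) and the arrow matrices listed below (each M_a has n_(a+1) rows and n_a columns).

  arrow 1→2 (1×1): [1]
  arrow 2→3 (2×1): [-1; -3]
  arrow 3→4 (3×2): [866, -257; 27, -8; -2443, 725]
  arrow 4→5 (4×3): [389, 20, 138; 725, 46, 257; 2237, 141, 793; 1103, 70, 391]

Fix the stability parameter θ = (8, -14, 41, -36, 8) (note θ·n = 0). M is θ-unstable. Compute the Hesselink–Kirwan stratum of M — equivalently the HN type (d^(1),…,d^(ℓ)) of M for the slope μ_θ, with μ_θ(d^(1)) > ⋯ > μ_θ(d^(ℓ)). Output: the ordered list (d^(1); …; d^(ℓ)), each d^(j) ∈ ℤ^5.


Barcode: M ≅ I[1,5], I[3,5], I[4,5], I[5,5]. HN layers by μ_θ (4 steps, strictly decreasing):
  μ^(1)=8; μ^(2)=5/2; μ^(3)=-3; μ^(4)=-36

((0, 0, 0, 0, 4); (0, 0, 2, 2, 0); (1, 1, 0, 0, 0); (0, 0, 0, 1, 0))


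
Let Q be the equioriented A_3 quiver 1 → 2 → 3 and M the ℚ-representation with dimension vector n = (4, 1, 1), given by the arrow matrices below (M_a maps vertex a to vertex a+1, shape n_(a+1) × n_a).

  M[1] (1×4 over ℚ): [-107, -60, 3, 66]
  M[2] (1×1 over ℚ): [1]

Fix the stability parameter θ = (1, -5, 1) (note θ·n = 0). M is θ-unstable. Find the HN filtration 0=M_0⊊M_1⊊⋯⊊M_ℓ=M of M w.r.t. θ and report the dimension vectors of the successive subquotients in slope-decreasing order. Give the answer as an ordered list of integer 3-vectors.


Barcode: M ≅ I[1,1]^3, I[1,3]. HN layers by μ_θ (2 steps, strictly decreasing):
  μ^(1)=1; μ^(2)=-2

((3, 0, 1); (1, 1, 0))


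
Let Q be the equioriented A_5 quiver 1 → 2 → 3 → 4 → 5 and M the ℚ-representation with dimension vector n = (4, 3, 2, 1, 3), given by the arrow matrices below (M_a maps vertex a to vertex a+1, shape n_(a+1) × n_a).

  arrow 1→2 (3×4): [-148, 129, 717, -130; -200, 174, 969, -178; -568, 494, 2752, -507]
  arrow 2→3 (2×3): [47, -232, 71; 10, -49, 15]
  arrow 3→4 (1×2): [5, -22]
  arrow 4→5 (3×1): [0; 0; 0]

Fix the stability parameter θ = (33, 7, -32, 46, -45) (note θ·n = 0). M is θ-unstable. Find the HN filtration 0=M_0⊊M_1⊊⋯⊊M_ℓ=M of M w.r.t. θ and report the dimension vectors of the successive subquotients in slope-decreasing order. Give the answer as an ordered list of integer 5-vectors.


Interval decomposition of M: I[1,1], I[1,2], I[1,3], I[1,4], I[5,5]^3.
HN type (ℓ=5): μ^(1)=46; μ^(2)=33; μ^(3)=20; μ^(4)=8/3; μ^(5)=-45

((0, 0, 0, 1, 0); (1, 0, 0, 0, 0); (1, 1, 0, 0, 0); (2, 2, 2, 0, 0); (0, 0, 0, 0, 3))


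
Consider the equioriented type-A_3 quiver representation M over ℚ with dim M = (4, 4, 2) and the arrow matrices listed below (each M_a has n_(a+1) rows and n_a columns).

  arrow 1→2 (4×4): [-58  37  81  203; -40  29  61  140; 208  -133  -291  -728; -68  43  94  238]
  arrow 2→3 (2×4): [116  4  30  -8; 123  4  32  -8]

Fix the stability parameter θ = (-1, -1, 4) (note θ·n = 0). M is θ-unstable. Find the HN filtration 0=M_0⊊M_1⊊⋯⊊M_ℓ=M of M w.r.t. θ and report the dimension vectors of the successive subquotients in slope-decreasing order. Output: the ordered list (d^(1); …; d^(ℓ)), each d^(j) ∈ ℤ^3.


Interval decomposition of M: I[1,1], I[1,2], I[1,3]^2, I[2,2].
HN type (ℓ=2): μ^(1)=4; μ^(2)=-1

((0, 0, 2); (4, 4, 0))


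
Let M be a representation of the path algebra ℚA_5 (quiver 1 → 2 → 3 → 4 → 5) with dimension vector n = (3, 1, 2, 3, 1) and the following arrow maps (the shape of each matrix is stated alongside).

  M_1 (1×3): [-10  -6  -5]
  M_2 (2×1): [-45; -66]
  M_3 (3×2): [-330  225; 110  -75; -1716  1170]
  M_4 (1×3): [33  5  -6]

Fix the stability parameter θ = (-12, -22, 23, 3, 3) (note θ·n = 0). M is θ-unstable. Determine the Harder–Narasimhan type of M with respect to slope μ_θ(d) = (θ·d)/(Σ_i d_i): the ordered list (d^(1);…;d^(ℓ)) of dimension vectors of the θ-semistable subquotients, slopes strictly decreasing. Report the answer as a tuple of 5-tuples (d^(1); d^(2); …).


Via rank(M_{q-1}∘⋯∘M_p): M ≅ I[1,1]^2, I[1,3], I[3,5], I[4,4]^2.
μ_θ-semistable layers: μ^(1)=23; μ^(2)=29/3; μ^(3)=3; μ^(4)=-12; μ^(5)=-17

((0, 0, 1, 0, 0); (0, 0, 1, 1, 1); (0, 0, 0, 2, 0); (2, 0, 0, 0, 0); (1, 1, 0, 0, 0))


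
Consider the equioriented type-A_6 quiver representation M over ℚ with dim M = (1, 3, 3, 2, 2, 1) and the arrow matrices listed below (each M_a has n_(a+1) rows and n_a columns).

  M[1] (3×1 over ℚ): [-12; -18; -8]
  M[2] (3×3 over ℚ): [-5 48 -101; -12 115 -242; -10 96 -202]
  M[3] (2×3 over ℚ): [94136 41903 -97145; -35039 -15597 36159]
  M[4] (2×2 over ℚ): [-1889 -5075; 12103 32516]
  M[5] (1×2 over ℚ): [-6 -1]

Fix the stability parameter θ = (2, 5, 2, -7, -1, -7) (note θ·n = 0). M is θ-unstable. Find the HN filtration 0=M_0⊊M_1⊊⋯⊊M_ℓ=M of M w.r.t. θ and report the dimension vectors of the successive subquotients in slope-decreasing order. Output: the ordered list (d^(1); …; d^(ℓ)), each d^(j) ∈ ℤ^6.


Barcode: M ≅ I[1,6], I[2,2], I[2,5], I[3,3]. HN layers by μ_θ (4 steps, strictly decreasing):
  μ^(1)=5; μ^(2)=2; μ^(3)=-1/4; μ^(4)=-1

((0, 1, 0, 0, 0, 0); (0, 0, 1, 0, 0, 0); (0, 1, 1, 1, 1, 0); (1, 1, 1, 1, 1, 1))


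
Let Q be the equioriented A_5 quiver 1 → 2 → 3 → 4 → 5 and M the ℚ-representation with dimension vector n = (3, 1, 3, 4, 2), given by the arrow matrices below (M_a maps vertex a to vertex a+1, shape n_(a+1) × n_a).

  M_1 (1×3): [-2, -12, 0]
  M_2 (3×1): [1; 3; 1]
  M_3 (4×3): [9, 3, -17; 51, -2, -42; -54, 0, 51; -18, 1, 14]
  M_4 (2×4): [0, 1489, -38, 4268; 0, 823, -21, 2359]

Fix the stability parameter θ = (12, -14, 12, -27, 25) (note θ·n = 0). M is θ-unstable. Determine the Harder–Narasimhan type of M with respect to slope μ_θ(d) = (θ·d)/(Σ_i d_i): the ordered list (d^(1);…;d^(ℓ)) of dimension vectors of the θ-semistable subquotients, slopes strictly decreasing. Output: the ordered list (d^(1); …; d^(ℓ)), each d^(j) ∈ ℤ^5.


Barcode: M ≅ I[1,1]^2, I[1,5], I[3,4], I[3,5], I[4,4]. HN layers by μ_θ (5 steps, strictly decreasing):
  μ^(1)=25; μ^(2)=12; μ^(3)=-17/4; μ^(4)=-15/2; μ^(5)=-27

((0, 0, 0, 0, 2); (2, 0, 0, 0, 0); (1, 1, 1, 1, 0); (0, 0, 2, 2, 0); (0, 0, 0, 1, 0))


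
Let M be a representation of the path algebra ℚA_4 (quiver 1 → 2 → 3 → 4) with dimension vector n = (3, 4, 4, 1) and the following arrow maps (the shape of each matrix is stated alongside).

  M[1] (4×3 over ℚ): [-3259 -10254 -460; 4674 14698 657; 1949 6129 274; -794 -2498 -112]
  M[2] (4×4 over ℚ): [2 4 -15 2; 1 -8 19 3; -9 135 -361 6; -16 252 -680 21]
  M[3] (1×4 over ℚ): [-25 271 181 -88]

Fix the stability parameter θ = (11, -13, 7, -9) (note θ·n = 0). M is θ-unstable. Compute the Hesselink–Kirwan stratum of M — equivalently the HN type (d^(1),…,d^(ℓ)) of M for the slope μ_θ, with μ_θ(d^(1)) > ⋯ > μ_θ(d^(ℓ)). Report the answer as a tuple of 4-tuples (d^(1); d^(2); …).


Barcode: M ≅ I[1,3]^2, I[1,4], I[2,3]. HN layers by μ_θ (3 steps, strictly decreasing):
  μ^(1)=7; μ^(2)=-1; μ^(3)=-13

((0, 0, 3, 0); (3, 3, 1, 1); (0, 1, 0, 0))


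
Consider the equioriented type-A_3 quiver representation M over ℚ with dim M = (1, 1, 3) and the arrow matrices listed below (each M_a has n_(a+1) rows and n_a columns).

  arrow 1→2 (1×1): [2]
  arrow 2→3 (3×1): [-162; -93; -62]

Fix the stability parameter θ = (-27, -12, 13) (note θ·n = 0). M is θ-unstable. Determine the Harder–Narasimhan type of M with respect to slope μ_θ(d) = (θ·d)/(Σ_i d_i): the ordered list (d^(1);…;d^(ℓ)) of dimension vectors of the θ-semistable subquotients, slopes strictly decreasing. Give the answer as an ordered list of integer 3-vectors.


Via rank(M_{q-1}∘⋯∘M_p): M ≅ I[1,3], I[3,3]^2.
μ_θ-semistable layers: μ^(1)=13; μ^(2)=-12; μ^(3)=-27

((0, 0, 3); (0, 1, 0); (1, 0, 0))


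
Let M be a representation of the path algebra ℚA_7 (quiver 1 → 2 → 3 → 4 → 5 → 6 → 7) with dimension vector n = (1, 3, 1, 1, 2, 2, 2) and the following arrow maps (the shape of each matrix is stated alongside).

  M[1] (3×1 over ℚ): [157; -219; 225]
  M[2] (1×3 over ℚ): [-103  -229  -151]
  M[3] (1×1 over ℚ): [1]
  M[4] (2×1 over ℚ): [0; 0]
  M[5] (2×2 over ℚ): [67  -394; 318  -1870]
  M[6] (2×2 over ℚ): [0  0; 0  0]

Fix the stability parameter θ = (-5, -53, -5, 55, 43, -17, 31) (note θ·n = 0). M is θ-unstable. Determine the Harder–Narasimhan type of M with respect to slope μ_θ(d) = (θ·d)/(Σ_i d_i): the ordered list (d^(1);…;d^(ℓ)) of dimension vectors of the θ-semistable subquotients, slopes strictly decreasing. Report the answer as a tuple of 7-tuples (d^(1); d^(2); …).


Interval decomposition of M: I[1,4], I[2,2]^2, I[5,6]^2, I[7,7]^2.
HN type (ℓ=6): μ^(1)=55; μ^(2)=31; μ^(3)=13; μ^(4)=-5; μ^(5)=-29; μ^(6)=-53

((0, 0, 0, 1, 0, 0, 0); (0, 0, 0, 0, 0, 0, 2); (0, 0, 0, 0, 2, 2, 0); (0, 0, 1, 0, 0, 0, 0); (1, 1, 0, 0, 0, 0, 0); (0, 2, 0, 0, 0, 0, 0))


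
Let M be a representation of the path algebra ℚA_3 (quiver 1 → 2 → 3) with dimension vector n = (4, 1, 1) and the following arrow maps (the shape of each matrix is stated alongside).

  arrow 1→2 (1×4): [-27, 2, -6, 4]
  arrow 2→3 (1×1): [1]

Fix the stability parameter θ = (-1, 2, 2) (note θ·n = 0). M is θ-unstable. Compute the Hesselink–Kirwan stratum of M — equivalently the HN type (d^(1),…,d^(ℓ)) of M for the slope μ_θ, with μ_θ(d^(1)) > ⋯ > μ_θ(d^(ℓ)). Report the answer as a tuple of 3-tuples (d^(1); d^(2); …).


Via rank(M_{q-1}∘⋯∘M_p): M ≅ I[1,1]^3, I[1,3].
μ_θ-semistable layers: μ^(1)=2; μ^(2)=-1

((0, 1, 1); (4, 0, 0))


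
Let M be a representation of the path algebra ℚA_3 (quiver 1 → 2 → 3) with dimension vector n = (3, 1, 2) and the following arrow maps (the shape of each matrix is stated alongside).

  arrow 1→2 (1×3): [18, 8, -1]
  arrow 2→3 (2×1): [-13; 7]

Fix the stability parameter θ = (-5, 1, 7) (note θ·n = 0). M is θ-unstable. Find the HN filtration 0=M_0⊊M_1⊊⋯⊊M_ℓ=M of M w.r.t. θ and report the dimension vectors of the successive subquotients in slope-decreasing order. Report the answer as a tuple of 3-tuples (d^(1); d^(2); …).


Barcode: M ≅ I[1,1]^2, I[1,3], I[3,3]. HN layers by μ_θ (3 steps, strictly decreasing):
  μ^(1)=7; μ^(2)=1; μ^(3)=-5

((0, 0, 2); (0, 1, 0); (3, 0, 0))


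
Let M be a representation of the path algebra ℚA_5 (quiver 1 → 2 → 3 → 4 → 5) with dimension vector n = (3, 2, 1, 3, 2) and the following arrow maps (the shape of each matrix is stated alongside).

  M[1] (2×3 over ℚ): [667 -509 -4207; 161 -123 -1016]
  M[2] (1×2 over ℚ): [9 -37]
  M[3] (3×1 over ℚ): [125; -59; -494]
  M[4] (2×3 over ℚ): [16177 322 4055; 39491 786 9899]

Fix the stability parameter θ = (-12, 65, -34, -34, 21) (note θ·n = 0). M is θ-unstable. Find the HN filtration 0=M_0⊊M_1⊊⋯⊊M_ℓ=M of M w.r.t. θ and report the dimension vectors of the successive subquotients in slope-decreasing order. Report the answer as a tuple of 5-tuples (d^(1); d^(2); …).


Interval decomposition of M: I[1,1], I[1,2], I[1,5], I[4,4], I[4,5].
HN type (ℓ=5): μ^(1)=65; μ^(2)=21; μ^(3)=-1; μ^(4)=-12; μ^(5)=-34

((0, 1, 0, 0, 0); (0, 0, 0, 0, 2); (0, 1, 1, 1, 0); (3, 0, 0, 0, 0); (0, 0, 0, 2, 0))


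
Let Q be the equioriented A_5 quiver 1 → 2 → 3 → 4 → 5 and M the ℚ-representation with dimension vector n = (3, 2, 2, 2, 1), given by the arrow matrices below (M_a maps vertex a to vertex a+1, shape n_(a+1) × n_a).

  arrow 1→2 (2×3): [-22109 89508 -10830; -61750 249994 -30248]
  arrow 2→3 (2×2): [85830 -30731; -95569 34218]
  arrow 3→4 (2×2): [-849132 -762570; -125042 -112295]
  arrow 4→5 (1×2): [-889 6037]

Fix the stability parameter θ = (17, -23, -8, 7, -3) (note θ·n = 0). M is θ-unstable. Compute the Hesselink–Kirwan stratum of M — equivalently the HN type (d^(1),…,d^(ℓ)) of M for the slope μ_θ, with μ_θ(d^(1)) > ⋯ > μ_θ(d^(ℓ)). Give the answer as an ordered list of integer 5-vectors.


Via rank(M_{q-1}∘⋯∘M_p): M ≅ I[1,1], I[1,3], I[1,5], I[4,4].
μ_θ-semistable layers: μ^(1)=17; μ^(2)=7; μ^(3)=2; μ^(4)=-14/3

((1, 0, 0, 0, 0); (0, 0, 0, 1, 0); (0, 0, 0, 1, 1); (2, 2, 2, 0, 0))


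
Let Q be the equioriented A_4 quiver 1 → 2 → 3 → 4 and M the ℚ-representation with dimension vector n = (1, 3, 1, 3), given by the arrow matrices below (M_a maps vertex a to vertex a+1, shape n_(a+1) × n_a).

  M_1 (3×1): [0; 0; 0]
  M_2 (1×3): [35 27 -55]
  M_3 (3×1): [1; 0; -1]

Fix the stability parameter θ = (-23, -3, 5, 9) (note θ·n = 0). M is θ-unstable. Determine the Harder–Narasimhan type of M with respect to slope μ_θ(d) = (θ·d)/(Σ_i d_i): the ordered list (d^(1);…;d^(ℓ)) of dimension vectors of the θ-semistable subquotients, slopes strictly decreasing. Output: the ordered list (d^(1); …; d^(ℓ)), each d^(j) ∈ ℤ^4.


Interval decomposition of M: I[1,1], I[2,2]^2, I[2,4], I[4,4]^2.
HN type (ℓ=4): μ^(1)=9; μ^(2)=5; μ^(3)=-3; μ^(4)=-23

((0, 0, 0, 3); (0, 0, 1, 0); (0, 3, 0, 0); (1, 0, 0, 0))


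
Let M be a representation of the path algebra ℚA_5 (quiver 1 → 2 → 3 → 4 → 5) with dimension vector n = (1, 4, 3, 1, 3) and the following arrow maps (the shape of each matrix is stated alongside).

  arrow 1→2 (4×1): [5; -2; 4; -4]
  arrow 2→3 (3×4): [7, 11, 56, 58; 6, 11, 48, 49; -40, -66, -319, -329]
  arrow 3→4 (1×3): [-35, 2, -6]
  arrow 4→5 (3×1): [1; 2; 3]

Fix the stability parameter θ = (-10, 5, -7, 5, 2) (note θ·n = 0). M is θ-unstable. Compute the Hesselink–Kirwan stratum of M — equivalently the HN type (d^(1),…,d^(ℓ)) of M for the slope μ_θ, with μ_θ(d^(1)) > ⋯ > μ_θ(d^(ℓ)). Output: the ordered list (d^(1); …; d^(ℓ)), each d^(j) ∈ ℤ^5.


Interval decomposition of M: I[1,5], I[2,2], I[2,3]^2, I[5,5]^2.
HN type (ℓ=5): μ^(1)=5; μ^(2)=7/2; μ^(3)=2; μ^(4)=-1; μ^(5)=-10

((0, 1, 0, 0, 0); (0, 0, 0, 1, 1); (0, 0, 0, 0, 2); (0, 3, 3, 0, 0); (1, 0, 0, 0, 0))


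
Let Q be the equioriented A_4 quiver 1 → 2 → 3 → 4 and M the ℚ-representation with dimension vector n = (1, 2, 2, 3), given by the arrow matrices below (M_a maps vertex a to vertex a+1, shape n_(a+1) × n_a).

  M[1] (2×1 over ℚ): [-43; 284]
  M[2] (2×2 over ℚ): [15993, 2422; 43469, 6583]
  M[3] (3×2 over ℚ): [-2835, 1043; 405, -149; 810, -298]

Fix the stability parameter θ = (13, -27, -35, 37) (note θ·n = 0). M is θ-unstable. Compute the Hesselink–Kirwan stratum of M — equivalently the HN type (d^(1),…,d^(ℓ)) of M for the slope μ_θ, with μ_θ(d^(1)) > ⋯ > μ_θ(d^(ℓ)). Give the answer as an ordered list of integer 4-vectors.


Barcode: M ≅ I[1,3], I[2,4], I[4,4]^2. HN layers by μ_θ (3 steps, strictly decreasing):
  μ^(1)=37; μ^(2)=-49/3; μ^(3)=-31

((0, 0, 0, 3); (1, 1, 1, 0); (0, 1, 1, 0))


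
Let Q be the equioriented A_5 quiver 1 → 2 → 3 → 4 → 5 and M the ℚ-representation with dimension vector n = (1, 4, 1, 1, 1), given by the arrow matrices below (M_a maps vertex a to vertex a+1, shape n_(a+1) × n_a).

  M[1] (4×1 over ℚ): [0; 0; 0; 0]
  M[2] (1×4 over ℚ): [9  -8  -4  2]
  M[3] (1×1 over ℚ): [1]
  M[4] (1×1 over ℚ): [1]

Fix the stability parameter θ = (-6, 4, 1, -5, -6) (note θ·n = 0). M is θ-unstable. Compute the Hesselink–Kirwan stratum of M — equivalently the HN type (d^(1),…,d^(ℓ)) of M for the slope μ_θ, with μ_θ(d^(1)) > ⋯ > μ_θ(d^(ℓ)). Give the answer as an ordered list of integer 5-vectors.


Interval decomposition of M: I[1,1], I[2,2]^3, I[2,5].
HN type (ℓ=3): μ^(1)=4; μ^(2)=-3/2; μ^(3)=-6

((0, 3, 0, 0, 0); (0, 1, 1, 1, 1); (1, 0, 0, 0, 0))


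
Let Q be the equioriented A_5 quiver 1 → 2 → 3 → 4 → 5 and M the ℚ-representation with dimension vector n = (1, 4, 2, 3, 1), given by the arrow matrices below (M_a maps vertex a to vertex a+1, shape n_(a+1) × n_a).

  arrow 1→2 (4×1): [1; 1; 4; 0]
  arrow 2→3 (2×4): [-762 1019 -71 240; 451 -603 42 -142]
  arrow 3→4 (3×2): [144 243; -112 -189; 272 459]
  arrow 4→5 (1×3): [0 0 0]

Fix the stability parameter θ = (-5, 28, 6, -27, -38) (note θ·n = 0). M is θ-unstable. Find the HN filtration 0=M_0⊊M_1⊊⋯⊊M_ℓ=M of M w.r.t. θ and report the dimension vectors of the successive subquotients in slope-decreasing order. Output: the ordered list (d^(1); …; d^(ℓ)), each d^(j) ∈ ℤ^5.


Via rank(M_{q-1}∘⋯∘M_p): M ≅ I[1,3], I[2,2]^2, I[2,4], I[4,4]^2, I[5,5].
μ_θ-semistable layers: μ^(1)=28; μ^(2)=17; μ^(3)=7/3; μ^(4)=-5; μ^(5)=-27; μ^(6)=-38

((0, 2, 0, 0, 0); (0, 1, 1, 0, 0); (0, 1, 1, 1, 0); (1, 0, 0, 0, 0); (0, 0, 0, 2, 0); (0, 0, 0, 0, 1))


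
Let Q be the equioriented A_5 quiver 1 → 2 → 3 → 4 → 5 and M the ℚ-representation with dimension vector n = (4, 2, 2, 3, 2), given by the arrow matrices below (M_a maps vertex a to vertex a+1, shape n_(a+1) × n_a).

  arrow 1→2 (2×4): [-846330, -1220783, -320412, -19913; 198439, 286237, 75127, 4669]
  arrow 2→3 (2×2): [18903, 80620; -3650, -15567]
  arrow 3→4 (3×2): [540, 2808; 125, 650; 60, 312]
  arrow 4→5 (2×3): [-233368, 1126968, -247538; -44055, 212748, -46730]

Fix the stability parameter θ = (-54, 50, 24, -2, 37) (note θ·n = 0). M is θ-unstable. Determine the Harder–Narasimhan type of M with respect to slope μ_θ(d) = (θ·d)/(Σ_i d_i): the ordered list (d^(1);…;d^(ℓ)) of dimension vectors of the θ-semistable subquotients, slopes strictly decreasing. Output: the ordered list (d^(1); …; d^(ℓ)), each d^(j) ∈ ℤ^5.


Via rank(M_{q-1}∘⋯∘M_p): M ≅ I[1,1]^2, I[1,3], I[1,4], I[4,5]^2.
μ_θ-semistable layers: μ^(1)=37; μ^(2)=24; μ^(3)=-2; μ^(4)=-54

((0, 1, 1, 0, 2); (0, 1, 1, 1, 0); (0, 0, 0, 2, 0); (4, 0, 0, 0, 0))


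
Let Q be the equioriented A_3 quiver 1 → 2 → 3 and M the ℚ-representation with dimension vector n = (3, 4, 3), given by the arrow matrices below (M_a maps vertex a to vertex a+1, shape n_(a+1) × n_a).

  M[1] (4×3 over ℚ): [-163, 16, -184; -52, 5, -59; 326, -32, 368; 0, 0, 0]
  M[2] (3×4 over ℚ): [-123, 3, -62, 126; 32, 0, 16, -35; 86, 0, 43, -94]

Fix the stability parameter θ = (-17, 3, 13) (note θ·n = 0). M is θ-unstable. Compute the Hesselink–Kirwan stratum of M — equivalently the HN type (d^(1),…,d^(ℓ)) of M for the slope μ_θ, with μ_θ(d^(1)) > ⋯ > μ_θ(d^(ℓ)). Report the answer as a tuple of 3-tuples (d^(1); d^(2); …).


Interval decomposition of M: I[1,1], I[1,2], I[1,3], I[2,3]^2.
HN type (ℓ=3): μ^(1)=13; μ^(2)=3; μ^(3)=-17

((0, 0, 3); (0, 4, 0); (3, 0, 0))


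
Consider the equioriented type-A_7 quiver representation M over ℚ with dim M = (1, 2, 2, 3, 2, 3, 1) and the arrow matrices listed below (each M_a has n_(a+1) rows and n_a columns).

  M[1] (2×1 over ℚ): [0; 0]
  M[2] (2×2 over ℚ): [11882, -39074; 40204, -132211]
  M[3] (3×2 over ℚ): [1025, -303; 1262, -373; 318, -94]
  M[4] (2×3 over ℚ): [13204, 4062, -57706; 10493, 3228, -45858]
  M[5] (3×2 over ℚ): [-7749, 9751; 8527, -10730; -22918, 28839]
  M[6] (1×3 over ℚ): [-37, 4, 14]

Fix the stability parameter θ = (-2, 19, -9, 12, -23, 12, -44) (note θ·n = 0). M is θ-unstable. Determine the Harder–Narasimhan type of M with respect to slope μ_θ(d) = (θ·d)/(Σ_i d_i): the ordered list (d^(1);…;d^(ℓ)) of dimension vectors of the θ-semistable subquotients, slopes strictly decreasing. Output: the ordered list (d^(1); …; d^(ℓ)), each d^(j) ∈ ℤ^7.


Interval decomposition of M: I[1,1], I[2,6], I[2,7], I[4,4], I[6,6].
HN type (ℓ=4): μ^(1)=12; μ^(2)=-1/4; μ^(3)=-2; μ^(4)=-11/2

((0, 0, 0, 1, 0, 2, 0); (0, 1, 1, 1, 1, 0, 0); (1, 0, 0, 0, 0, 0, 0); (0, 1, 1, 1, 1, 1, 1))


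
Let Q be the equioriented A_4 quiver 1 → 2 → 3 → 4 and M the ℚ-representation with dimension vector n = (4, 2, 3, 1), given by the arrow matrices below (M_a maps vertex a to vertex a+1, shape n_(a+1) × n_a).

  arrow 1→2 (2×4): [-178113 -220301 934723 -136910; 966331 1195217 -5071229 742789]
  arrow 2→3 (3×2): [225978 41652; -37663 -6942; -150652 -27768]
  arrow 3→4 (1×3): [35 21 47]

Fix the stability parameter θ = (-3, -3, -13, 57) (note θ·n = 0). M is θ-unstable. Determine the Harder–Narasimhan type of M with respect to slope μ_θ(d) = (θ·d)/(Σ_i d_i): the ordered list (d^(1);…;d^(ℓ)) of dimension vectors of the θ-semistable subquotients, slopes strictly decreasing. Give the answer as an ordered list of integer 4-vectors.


Via rank(M_{q-1}∘⋯∘M_p): M ≅ I[1,1]^2, I[1,2], I[1,4], I[3,3]^2.
μ_θ-semistable layers: μ^(1)=57; μ^(2)=-3; μ^(3)=-19/3; μ^(4)=-13

((0, 0, 0, 1); (3, 1, 0, 0); (1, 1, 1, 0); (0, 0, 2, 0))
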